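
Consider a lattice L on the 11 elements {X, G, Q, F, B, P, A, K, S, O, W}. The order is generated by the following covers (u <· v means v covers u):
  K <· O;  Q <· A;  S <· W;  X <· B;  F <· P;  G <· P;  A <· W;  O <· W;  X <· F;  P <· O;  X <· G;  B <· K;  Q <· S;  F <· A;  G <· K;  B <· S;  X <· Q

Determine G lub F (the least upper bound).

Common upper bounds of {G, F}: O, P, W.
The least among these is P.

P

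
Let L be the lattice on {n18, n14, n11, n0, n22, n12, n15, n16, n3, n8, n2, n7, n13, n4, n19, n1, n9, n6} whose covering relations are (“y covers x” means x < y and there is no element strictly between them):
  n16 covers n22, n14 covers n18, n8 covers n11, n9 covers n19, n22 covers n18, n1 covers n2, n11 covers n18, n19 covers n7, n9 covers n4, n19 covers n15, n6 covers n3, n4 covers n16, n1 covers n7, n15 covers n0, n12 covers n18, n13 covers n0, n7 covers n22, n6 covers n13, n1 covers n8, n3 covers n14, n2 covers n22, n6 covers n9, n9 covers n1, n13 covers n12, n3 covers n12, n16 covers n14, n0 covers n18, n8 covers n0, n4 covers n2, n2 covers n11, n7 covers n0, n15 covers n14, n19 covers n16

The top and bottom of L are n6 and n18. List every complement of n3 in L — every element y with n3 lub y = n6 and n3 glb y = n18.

Need y with n3 ∨ y = n6 and n3 ∧ y = n18.
Checking each element gives: n0, n1, n11, n2, n22, n7, n8.

n0, n1, n11, n2, n22, n7, n8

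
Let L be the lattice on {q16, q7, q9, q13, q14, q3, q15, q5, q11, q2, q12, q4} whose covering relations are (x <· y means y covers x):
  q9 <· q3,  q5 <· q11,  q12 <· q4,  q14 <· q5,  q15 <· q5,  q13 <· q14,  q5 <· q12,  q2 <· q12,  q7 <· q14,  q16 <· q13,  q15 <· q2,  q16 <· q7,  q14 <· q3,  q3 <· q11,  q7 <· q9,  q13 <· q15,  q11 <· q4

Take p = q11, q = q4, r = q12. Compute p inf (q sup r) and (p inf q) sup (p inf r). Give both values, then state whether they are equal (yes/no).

q11; q11; yes

q sup r = q4, so p inf (q sup r) = q11 inf q4 = q11.
p inf q = q11 and p inf r = q5, so (p inf q) sup (p inf r) = q11 sup q5 = q11.
Equal: yes.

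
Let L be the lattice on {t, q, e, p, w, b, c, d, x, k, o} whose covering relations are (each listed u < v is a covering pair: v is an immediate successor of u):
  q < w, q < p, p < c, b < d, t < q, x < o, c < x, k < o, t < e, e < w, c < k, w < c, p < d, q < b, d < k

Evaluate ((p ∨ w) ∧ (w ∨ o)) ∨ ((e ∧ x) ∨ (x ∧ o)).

p ∨ w = c
w ∨ o = o
c ∧ o = c
e ∧ x = e
x ∧ o = x
e ∨ x = x
c ∨ x = x

x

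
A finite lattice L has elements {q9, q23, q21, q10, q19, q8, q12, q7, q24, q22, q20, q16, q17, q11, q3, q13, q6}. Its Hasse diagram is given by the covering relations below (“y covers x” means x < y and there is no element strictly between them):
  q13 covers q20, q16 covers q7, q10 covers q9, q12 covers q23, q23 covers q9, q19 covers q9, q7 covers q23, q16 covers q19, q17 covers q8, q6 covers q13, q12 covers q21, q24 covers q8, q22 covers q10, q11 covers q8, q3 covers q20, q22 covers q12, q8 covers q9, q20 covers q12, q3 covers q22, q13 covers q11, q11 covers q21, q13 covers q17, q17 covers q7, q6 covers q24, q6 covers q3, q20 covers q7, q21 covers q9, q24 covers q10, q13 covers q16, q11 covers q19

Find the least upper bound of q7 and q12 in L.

q20

Common upper bounds of {q7, q12}: q13, q20, q3, q6.
The least among these is q20.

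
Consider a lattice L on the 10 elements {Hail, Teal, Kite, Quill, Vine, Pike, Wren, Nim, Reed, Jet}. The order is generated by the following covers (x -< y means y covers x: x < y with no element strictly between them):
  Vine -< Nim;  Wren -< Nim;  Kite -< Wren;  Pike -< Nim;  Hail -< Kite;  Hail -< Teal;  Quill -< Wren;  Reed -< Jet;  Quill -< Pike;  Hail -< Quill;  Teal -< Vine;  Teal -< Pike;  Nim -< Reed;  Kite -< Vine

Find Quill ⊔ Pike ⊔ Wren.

Nim

Common upper bounds of {Quill, Pike, Wren}: Jet, Nim, Reed.
The least among these is Nim.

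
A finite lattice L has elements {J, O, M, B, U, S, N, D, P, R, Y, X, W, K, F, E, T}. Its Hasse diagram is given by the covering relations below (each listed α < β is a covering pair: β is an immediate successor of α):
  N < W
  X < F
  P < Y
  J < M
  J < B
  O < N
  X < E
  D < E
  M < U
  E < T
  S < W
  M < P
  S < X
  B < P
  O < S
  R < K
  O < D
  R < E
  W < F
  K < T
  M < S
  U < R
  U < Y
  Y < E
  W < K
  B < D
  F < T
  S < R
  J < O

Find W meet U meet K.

Common lower bounds of {W, U, K}: J, M.
The greatest among these is M.

M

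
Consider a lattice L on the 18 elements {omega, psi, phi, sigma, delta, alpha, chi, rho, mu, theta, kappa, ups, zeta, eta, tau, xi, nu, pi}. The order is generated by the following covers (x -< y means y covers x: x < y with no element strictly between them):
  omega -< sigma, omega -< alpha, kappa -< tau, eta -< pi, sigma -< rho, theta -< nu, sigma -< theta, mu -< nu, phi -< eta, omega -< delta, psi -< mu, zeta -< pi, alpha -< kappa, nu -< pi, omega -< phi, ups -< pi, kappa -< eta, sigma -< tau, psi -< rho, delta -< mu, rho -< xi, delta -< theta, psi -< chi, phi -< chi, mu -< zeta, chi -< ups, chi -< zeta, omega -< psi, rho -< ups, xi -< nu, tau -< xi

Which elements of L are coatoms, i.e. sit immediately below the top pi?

eta, nu, ups, zeta

The coatoms are exactly the elements covered by pi: eta, nu, ups, zeta.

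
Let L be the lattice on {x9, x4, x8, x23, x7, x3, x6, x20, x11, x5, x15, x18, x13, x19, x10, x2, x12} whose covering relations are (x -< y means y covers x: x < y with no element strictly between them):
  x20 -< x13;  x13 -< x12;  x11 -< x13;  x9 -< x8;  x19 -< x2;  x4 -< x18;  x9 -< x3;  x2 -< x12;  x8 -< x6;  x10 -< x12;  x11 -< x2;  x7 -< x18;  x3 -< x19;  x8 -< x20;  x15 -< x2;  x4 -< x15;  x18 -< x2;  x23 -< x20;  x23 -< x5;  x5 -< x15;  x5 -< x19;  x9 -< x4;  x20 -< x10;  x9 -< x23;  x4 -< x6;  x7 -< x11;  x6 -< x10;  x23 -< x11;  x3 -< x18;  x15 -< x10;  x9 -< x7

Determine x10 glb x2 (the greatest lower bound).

Common lower bounds of {x10, x2}: x15, x23, x4, x5, x9.
The greatest among these is x15.

x15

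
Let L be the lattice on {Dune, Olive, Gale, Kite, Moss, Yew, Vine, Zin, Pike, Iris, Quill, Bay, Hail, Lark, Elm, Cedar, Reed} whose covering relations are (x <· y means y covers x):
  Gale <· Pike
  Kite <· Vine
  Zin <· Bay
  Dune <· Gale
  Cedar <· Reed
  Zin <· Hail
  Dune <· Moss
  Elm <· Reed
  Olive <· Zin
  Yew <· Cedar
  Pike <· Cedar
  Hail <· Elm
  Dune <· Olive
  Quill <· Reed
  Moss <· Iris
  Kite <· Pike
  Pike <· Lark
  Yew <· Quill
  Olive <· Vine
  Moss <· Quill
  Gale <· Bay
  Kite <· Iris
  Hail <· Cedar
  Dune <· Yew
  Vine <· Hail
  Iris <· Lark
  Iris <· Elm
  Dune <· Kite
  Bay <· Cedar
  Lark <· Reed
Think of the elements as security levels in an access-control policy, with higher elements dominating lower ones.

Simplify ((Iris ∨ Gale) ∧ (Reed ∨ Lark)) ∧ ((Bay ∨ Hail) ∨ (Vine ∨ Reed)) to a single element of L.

Iris ∨ Gale = Lark
Reed ∨ Lark = Reed
Lark ∧ Reed = Lark
Bay ∨ Hail = Cedar
Vine ∨ Reed = Reed
Cedar ∨ Reed = Reed
Lark ∧ Reed = Lark

Lark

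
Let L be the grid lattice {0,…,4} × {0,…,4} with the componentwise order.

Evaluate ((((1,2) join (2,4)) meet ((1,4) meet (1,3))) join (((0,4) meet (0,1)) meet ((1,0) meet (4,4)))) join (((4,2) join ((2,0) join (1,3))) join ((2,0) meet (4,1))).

(1,2) ∨ (2,4) = (2,4)
(1,4) ∧ (1,3) = (1,3)
(2,4) ∧ (1,3) = (1,3)
(0,4) ∧ (0,1) = (0,1)
(1,0) ∧ (4,4) = (1,0)
(0,1) ∧ (1,0) = (0,0)
(1,3) ∨ (0,0) = (1,3)
(2,0) ∨ (1,3) = (2,3)
(4,2) ∨ (2,3) = (4,3)
(2,0) ∧ (4,1) = (2,0)
(4,3) ∨ (2,0) = (4,3)
(1,3) ∨ (4,3) = (4,3)

(4,3)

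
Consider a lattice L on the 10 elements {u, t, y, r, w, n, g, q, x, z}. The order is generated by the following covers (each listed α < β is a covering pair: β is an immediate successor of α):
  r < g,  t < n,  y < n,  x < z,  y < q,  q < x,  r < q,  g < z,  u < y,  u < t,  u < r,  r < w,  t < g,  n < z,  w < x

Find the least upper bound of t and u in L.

Common upper bounds of {t, u}: g, n, t, z.
The least among these is t.

t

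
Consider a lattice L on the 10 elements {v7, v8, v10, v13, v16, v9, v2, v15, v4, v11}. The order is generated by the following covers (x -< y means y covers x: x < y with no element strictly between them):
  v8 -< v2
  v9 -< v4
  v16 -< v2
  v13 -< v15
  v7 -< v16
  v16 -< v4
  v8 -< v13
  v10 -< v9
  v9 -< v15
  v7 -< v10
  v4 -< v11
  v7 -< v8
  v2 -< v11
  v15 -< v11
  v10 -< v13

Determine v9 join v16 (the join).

Common upper bounds of {v9, v16}: v11, v4.
The least among these is v4.

v4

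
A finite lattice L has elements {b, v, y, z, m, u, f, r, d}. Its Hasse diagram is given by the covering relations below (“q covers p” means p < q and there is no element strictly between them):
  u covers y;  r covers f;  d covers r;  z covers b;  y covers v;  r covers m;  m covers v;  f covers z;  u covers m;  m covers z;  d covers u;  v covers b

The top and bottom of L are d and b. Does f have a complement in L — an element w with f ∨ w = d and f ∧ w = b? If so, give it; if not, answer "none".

y

Need w with f ∨ w = d and f ∧ w = b.
Checking each element gives: y.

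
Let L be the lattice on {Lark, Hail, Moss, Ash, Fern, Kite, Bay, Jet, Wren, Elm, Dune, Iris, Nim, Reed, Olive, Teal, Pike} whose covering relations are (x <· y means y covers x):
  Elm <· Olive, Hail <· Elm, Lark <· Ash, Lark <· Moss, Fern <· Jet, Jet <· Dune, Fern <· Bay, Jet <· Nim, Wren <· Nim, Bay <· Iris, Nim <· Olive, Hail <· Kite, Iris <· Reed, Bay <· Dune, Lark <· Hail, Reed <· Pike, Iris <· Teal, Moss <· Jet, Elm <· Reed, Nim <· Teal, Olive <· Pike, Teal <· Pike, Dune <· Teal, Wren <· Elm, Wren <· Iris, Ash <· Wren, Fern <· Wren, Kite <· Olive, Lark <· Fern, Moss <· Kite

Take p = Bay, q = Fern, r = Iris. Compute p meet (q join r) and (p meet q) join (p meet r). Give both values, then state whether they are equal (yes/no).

Bay; Bay; yes

q join r = Iris, so p meet (q join r) = Bay meet Iris = Bay.
p meet q = Fern and p meet r = Bay, so (p meet q) join (p meet r) = Fern join Bay = Bay.
Equal: yes.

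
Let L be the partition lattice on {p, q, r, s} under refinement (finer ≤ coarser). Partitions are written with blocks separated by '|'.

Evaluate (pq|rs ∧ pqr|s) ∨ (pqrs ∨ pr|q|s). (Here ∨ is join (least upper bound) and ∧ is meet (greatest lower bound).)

pq|rs ∧ pqr|s = pq|r|s
pqrs ∨ pr|q|s = pqrs
pq|r|s ∨ pqrs = pqrs

pqrs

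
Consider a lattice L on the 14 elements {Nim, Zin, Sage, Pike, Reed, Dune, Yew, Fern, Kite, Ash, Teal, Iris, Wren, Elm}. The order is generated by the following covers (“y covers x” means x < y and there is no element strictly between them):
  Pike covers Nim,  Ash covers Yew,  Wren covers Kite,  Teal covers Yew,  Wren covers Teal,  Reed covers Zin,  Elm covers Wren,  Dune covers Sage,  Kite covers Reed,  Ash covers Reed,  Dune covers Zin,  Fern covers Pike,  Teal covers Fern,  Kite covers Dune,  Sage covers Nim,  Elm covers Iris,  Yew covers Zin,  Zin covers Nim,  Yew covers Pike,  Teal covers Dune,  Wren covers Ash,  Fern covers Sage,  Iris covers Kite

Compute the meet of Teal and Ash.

Common lower bounds of {Teal, Ash}: Nim, Pike, Yew, Zin.
The greatest among these is Yew.

Yew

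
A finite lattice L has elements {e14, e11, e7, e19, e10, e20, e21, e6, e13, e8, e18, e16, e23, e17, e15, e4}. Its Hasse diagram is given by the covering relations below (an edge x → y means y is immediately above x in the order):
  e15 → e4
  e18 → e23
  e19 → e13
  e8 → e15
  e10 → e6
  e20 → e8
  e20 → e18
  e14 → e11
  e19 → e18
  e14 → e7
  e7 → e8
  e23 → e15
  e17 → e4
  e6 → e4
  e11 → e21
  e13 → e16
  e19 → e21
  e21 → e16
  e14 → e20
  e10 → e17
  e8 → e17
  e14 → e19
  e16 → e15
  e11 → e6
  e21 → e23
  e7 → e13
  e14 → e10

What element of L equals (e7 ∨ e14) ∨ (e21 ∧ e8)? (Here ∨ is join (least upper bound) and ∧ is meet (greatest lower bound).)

e7 ∨ e14 = e7
e21 ∧ e8 = e14
e7 ∨ e14 = e7

e7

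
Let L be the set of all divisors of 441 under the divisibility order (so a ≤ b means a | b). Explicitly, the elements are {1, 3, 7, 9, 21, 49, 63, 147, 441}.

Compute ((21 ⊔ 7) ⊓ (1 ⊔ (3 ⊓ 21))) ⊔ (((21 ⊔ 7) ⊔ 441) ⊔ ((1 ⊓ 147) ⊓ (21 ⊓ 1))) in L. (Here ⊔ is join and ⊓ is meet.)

441

21 ∨ 7 = 21
3 ∧ 21 = 3
1 ∨ 3 = 3
21 ∧ 3 = 3
21 ∨ 7 = 21
21 ∨ 441 = 441
1 ∧ 147 = 1
21 ∧ 1 = 1
1 ∧ 1 = 1
441 ∨ 1 = 441
3 ∨ 441 = 441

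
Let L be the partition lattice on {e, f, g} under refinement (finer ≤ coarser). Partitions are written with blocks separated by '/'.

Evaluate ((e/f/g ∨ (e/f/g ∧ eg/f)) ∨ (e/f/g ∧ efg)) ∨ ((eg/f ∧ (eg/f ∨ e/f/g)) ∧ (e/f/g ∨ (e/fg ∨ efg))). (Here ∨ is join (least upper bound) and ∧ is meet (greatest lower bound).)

eg/f

e/f/g ∧ eg/f = e/f/g
e/f/g ∨ e/f/g = e/f/g
e/f/g ∧ efg = e/f/g
e/f/g ∨ e/f/g = e/f/g
eg/f ∨ e/f/g = eg/f
eg/f ∧ eg/f = eg/f
e/fg ∨ efg = efg
e/f/g ∨ efg = efg
eg/f ∧ efg = eg/f
e/f/g ∨ eg/f = eg/f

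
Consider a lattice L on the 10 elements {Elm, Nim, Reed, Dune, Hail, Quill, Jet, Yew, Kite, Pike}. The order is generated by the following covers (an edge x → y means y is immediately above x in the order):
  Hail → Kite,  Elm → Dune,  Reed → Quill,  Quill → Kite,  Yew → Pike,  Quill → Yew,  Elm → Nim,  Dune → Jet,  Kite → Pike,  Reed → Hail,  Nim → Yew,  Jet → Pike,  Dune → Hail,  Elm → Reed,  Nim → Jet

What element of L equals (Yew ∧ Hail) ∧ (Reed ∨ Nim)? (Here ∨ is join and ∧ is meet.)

Yew ∧ Hail = Reed
Reed ∨ Nim = Yew
Reed ∧ Yew = Reed

Reed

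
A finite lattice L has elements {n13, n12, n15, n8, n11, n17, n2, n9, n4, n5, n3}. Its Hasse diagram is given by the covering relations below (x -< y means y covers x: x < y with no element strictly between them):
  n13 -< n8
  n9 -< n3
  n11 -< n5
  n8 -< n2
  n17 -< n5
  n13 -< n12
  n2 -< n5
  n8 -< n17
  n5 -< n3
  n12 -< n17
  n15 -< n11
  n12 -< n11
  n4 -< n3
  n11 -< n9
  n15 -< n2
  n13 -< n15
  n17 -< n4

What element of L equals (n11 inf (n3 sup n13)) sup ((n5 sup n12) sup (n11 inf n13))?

n5

n3 ∨ n13 = n3
n11 ∧ n3 = n11
n5 ∨ n12 = n5
n11 ∧ n13 = n13
n5 ∨ n13 = n5
n11 ∨ n5 = n5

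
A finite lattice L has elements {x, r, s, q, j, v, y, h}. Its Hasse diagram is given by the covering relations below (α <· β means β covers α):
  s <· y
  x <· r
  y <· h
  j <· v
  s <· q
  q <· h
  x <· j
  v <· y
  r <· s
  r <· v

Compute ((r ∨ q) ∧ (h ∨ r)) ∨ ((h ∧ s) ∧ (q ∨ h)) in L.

r ∨ q = q
h ∨ r = h
q ∧ h = q
h ∧ s = s
q ∨ h = h
s ∧ h = s
q ∨ s = q

q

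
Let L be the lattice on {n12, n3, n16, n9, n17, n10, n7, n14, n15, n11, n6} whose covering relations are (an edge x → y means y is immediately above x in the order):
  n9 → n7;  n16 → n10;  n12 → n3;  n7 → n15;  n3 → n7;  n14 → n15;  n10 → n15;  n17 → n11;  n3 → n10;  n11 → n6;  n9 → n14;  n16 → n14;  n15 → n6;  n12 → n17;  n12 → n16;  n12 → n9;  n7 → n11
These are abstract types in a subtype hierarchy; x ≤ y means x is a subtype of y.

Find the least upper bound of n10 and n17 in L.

Common upper bounds of {n10, n17}: n6.
The least among these is n6.

n6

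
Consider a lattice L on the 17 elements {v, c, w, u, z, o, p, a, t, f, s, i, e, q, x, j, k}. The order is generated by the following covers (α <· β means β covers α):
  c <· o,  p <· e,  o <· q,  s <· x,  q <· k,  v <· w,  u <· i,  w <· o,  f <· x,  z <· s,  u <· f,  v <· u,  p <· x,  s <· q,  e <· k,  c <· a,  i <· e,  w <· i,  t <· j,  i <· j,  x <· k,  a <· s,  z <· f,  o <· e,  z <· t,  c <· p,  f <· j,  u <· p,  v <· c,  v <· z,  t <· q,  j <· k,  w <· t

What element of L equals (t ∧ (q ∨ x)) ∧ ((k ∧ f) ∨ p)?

z

q ∨ x = k
t ∧ k = t
k ∧ f = f
f ∨ p = x
t ∧ x = z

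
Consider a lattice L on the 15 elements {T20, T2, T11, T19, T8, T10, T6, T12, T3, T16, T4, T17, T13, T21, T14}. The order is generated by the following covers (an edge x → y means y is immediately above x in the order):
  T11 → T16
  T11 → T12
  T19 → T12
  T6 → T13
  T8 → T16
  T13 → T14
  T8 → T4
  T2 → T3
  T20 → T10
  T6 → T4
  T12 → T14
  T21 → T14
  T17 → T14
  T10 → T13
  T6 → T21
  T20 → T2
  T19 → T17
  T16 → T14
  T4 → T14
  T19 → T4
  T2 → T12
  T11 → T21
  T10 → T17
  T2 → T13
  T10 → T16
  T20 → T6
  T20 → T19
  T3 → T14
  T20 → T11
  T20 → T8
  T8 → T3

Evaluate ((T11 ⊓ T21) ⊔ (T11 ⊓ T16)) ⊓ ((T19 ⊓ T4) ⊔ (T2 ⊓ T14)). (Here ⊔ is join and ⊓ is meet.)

T11 ∧ T21 = T11
T11 ∧ T16 = T11
T11 ∨ T11 = T11
T19 ∧ T4 = T19
T2 ∧ T14 = T2
T19 ∨ T2 = T12
T11 ∧ T12 = T11

T11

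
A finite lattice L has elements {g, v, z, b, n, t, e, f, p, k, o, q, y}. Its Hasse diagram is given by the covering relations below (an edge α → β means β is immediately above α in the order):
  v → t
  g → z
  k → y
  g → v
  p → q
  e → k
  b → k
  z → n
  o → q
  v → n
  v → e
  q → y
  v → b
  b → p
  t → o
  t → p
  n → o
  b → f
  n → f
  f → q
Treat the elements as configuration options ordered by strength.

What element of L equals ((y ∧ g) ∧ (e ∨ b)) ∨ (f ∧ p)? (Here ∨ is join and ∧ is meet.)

y ∧ g = g
e ∨ b = k
g ∧ k = g
f ∧ p = b
g ∨ b = b

b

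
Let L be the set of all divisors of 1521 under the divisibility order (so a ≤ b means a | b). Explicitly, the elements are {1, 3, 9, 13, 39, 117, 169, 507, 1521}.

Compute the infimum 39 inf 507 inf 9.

3

In the divisibility order, the meet is the greatest common divisor: gcd(39, 507, 9) = 3.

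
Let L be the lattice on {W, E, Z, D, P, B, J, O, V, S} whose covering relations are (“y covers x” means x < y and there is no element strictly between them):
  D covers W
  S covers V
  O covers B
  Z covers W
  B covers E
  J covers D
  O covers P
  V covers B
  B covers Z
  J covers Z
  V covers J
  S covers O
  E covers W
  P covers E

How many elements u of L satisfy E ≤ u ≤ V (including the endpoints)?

3

The interval [E, V] = {B, E, V}, which has 3 elements.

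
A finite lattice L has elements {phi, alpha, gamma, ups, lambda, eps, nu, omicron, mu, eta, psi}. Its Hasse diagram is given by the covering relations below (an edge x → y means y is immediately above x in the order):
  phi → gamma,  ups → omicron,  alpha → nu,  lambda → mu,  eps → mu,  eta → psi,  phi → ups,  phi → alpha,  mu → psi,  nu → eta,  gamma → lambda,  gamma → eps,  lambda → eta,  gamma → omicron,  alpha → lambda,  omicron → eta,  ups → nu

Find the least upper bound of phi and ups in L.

ups

Common upper bounds of {phi, ups}: eta, nu, omicron, psi, ups.
The least among these is ups.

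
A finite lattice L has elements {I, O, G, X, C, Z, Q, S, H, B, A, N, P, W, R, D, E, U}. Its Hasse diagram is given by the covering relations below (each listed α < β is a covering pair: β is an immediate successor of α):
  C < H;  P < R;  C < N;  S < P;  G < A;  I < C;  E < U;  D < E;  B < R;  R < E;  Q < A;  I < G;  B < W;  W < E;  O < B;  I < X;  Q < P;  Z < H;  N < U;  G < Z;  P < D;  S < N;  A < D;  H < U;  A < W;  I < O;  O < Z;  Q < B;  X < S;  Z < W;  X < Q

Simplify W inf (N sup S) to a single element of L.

X

N ∨ S = N
W ∧ N = X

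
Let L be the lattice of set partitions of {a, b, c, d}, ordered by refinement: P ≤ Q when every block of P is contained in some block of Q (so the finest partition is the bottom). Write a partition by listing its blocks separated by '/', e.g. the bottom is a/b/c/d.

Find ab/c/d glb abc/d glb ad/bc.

a/b/c/d

The meet (common refinement) of ab/c/d, abc/d, ad/bc intersects blocks pairwise, giving a/b/c/d.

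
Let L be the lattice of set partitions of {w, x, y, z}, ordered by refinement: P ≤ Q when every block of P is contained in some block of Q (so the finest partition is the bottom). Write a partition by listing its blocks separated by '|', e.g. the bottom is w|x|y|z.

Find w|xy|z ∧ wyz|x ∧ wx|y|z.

The meet (common refinement) of w|xy|z, wyz|x, wx|y|z intersects blocks pairwise, giving w|x|y|z.

w|x|y|z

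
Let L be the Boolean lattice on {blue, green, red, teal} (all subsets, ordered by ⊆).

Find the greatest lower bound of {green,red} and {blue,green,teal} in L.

{green}

Common lower bounds of {{green,red}, {blue,green,teal}}: {green}, ∅.
The greatest among these is {green}.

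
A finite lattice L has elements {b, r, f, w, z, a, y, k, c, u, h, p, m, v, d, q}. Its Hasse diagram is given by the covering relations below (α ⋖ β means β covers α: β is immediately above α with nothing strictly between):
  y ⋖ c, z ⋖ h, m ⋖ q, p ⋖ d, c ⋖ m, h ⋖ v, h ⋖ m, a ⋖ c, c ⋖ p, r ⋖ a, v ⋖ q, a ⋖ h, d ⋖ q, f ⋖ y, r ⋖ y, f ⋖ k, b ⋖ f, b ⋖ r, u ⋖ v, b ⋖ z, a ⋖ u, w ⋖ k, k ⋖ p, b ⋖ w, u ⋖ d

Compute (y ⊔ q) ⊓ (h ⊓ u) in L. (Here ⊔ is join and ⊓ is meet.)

a

y ∨ q = q
h ∧ u = a
q ∧ a = a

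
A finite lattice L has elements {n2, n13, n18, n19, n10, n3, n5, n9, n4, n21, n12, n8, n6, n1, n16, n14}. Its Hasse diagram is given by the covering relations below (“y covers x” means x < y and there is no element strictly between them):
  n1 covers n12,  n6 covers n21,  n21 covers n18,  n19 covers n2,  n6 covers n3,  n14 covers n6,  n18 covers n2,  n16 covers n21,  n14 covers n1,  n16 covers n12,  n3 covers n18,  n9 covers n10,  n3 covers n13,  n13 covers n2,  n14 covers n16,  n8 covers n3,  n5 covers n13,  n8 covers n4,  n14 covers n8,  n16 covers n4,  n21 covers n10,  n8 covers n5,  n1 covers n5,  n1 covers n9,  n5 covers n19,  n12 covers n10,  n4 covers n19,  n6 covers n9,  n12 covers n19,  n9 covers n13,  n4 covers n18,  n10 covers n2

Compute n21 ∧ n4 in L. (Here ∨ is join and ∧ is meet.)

n18

n21 ∧ n4 = n18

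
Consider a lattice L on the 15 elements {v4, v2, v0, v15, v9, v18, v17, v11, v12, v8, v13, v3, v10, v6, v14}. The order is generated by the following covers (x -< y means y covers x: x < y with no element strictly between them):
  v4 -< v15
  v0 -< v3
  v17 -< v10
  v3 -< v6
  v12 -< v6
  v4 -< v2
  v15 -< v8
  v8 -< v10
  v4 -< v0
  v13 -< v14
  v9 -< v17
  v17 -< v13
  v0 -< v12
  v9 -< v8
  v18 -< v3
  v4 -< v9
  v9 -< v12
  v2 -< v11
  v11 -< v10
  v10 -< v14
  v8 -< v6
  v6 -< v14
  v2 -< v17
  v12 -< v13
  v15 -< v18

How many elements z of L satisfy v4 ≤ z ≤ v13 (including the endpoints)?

7

The interval [v4, v13] = {v0, v12, v13, v17, v2, v4, v9}, which has 7 elements.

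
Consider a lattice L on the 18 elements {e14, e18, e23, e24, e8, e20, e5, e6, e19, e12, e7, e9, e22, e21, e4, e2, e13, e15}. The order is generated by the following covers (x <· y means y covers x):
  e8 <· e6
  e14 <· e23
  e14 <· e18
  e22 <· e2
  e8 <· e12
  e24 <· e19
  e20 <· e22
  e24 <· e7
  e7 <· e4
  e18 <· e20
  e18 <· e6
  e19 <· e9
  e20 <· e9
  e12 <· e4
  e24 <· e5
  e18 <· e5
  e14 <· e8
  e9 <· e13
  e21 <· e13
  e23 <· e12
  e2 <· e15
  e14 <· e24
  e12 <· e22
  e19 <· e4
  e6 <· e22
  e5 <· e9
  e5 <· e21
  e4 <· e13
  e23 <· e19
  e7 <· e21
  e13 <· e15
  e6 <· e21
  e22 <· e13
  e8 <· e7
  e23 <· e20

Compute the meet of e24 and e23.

Common lower bounds of {e24, e23}: e14.
The greatest among these is e14.

e14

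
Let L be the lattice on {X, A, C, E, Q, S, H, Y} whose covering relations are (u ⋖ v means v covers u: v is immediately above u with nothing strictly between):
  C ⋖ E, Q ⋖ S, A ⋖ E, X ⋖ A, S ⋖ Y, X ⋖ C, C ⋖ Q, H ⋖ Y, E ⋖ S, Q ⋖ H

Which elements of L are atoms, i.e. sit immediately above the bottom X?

A, C

The atoms are exactly the elements that cover X: A, C.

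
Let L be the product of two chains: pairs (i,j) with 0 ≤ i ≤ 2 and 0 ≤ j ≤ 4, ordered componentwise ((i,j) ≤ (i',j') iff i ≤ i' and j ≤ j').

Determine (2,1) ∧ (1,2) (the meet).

(1,1)

In a product of chains, the meet is componentwise min, giving (1,1).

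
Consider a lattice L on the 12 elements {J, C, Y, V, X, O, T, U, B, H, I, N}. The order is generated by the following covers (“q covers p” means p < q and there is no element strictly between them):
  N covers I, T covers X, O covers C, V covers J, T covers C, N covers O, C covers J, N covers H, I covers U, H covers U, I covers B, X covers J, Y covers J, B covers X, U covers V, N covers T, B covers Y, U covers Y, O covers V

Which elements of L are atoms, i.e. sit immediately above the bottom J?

C, V, X, Y

The atoms are exactly the elements that cover J: C, V, X, Y.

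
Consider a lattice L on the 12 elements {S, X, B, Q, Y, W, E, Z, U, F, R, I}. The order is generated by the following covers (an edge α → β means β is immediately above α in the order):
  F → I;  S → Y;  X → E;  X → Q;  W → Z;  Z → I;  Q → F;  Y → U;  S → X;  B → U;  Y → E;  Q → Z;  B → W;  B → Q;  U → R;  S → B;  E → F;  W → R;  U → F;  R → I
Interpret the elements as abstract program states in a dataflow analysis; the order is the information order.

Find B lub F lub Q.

Common upper bounds of {B, F, Q}: F, I.
The least among these is F.

F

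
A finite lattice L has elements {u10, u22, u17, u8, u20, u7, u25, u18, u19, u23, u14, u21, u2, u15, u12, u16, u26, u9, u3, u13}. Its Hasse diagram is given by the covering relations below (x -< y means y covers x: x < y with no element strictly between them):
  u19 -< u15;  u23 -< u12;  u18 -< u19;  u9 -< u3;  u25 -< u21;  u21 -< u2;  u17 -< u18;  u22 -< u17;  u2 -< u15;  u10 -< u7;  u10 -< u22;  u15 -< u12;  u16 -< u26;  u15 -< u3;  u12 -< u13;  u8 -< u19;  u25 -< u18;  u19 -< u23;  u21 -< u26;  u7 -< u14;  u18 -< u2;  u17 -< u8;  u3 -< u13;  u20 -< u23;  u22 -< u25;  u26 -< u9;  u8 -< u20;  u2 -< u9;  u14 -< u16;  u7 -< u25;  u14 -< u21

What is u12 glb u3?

u15

Common lower bounds of {u12, u3}: u10, u14, u15, u17, u18, u19, u2, u21, u22, u25, u7, u8.
The greatest among these is u15.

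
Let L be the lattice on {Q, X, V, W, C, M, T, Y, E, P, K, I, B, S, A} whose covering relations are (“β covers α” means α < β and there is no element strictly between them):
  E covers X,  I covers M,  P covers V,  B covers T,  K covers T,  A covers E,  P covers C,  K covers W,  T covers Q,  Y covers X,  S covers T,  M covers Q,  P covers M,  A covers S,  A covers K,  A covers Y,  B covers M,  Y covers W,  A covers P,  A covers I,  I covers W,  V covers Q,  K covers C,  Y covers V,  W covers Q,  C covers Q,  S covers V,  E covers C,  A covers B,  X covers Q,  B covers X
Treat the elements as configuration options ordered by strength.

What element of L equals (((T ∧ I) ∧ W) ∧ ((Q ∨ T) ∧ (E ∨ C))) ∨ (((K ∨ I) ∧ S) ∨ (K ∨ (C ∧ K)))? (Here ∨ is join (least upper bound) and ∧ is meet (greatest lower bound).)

A

T ∧ I = Q
Q ∧ W = Q
Q ∨ T = T
E ∨ C = E
T ∧ E = Q
Q ∧ Q = Q
K ∨ I = A
A ∧ S = S
C ∧ K = C
K ∨ C = K
S ∨ K = A
Q ∨ A = A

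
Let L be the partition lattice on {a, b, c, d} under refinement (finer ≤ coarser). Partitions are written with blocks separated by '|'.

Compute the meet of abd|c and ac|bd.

a|bd|c

The meet (common refinement) of abd|c and ac|bd intersects blocks pairwise, giving a|bd|c.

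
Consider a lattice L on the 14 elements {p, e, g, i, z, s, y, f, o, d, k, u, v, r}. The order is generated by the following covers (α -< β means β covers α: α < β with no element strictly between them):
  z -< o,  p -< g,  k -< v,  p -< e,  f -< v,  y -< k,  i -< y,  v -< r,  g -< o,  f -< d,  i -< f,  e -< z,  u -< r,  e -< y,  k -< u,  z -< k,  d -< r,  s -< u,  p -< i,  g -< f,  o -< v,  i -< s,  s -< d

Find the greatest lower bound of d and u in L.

s

Common lower bounds of {d, u}: i, p, s.
The greatest among these is s.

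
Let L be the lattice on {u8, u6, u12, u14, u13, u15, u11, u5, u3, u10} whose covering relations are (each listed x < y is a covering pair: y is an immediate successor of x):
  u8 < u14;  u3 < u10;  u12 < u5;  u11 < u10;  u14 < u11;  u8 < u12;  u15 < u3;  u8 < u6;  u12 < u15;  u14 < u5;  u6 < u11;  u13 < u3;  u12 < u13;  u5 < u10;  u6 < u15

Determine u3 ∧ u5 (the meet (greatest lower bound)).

Common lower bounds of {u3, u5}: u12, u8.
The greatest among these is u12.

u12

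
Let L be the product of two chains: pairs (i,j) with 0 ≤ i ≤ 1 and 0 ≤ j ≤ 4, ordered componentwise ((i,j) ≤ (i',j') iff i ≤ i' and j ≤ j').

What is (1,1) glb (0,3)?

In a product of chains, the meet is componentwise min, giving (0,1).

(0,1)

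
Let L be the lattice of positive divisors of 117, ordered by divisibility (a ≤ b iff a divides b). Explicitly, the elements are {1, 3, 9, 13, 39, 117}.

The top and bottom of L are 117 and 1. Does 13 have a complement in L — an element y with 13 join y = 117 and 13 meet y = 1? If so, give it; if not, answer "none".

Need y with 13 ∨ y = 117 and 13 ∧ y = 1.
Checking each element gives: 9.

9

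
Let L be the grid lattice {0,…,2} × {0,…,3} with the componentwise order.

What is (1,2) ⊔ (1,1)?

In a product of chains, the join is componentwise max, giving (1,2).

(1,2)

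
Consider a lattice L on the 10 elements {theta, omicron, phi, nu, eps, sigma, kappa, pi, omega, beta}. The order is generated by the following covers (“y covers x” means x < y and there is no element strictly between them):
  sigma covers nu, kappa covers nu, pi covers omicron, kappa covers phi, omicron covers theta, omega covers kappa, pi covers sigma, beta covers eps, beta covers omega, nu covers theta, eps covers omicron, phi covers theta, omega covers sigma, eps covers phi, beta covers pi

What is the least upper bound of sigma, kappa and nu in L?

Common upper bounds of {sigma, kappa, nu}: beta, omega.
The least among these is omega.

omega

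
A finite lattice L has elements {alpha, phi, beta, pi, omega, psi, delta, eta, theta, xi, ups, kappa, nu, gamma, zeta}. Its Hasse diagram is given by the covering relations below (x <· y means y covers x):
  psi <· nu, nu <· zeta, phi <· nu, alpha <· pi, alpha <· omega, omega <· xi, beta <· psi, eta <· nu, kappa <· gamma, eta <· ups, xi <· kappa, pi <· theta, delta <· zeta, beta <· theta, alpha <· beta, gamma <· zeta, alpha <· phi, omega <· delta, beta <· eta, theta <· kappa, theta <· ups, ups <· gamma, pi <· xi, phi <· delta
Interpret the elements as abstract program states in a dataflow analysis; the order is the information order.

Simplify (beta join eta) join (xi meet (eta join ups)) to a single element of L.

beta ∨ eta = eta
eta ∨ ups = ups
xi ∧ ups = pi
eta ∨ pi = ups

ups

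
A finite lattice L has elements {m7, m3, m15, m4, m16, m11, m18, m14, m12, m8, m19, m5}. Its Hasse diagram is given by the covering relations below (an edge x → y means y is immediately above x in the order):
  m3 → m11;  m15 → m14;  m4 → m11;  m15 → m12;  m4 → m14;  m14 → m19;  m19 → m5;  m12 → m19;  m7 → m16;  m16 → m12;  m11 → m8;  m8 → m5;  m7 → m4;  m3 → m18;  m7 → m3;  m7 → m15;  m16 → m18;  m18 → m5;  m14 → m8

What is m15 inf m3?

m7

Common lower bounds of {m15, m3}: m7.
The greatest among these is m7.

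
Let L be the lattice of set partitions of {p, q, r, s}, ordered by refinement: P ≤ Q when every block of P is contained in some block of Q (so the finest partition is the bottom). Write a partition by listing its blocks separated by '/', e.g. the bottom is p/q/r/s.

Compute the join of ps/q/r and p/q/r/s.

ps/q/r

The join of ps/q/r and p/q/r/s merges any blocks that overlap across the partitions, giving ps/q/r.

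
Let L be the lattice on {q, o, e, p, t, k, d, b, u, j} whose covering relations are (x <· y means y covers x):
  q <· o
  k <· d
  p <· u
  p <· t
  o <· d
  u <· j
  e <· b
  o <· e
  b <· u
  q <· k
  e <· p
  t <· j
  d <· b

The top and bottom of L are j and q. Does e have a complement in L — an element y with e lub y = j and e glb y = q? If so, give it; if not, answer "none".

For every candidate y, either e ∨ y ≠ j or e ∧ y ≠ q; no complement exists.

none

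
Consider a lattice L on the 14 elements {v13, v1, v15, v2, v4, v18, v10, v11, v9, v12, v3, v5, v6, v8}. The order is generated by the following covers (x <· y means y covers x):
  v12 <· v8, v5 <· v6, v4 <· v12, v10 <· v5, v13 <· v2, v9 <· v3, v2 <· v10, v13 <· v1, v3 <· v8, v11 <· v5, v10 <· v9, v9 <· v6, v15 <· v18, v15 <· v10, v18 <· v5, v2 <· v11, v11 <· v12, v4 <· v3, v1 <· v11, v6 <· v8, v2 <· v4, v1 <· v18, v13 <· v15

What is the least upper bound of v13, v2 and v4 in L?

Common upper bounds of {v13, v2, v4}: v12, v3, v4, v8.
The least among these is v4.

v4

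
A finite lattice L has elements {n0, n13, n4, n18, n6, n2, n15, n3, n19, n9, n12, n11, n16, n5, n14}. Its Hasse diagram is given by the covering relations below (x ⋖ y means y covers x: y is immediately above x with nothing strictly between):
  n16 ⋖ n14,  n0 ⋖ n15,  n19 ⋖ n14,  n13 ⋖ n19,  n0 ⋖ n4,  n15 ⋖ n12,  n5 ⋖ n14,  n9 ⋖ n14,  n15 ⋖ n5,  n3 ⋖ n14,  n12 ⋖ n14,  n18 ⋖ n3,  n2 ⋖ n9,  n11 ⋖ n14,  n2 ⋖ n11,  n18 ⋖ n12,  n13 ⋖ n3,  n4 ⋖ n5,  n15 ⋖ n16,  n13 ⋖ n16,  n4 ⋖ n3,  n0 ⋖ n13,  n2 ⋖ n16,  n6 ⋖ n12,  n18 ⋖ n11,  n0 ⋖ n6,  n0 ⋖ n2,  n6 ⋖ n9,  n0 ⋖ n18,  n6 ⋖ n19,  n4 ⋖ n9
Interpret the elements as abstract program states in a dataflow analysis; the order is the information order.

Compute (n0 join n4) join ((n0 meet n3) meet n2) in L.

n4

n0 ∨ n4 = n4
n0 ∧ n3 = n0
n0 ∧ n2 = n0
n4 ∨ n0 = n4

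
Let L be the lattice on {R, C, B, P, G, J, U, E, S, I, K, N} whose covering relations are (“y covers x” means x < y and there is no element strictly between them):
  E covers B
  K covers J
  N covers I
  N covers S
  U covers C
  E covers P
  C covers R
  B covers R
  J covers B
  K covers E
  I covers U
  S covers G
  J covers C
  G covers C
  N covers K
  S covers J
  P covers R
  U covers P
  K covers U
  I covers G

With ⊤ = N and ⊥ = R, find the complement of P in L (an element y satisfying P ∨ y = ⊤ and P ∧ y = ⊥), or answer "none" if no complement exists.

Need y with P ∨ y = N and P ∧ y = R.
Checking each element gives: S.

S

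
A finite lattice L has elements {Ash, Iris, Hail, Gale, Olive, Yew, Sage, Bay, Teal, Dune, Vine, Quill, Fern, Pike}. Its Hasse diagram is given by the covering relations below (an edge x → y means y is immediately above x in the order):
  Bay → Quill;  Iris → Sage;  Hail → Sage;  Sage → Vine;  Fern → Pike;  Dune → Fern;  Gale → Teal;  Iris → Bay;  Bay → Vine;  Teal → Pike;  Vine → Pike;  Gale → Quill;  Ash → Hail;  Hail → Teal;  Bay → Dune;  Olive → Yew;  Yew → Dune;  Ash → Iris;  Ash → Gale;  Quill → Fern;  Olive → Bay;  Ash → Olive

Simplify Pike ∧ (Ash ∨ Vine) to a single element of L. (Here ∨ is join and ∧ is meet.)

Ash ∨ Vine = Vine
Pike ∧ Vine = Vine

Vine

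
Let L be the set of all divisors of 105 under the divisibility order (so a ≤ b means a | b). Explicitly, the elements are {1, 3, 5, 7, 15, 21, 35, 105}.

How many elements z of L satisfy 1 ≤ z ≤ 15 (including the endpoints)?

The interval [1, 15] = {1, 15, 3, 5}, which has 4 elements.

4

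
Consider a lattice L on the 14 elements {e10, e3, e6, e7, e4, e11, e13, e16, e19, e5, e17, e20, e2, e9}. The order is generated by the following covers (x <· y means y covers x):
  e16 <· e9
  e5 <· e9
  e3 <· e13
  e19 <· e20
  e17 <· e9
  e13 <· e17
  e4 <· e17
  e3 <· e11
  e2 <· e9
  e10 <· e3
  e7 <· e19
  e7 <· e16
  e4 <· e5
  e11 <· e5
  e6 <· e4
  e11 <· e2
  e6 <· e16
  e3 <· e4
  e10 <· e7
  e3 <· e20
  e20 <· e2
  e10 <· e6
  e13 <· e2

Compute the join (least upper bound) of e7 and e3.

Common upper bounds of {e7, e3}: e2, e20, e9.
The least among these is e20.

e20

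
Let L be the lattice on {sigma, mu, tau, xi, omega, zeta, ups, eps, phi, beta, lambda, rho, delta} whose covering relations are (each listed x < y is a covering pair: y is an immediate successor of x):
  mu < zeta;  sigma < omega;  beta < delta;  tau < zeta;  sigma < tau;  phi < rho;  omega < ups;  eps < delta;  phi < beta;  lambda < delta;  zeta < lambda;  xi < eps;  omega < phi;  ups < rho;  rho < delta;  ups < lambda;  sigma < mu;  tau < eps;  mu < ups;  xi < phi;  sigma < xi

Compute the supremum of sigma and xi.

Common upper bounds of {sigma, xi}: beta, delta, eps, phi, rho, xi.
The least among these is xi.

xi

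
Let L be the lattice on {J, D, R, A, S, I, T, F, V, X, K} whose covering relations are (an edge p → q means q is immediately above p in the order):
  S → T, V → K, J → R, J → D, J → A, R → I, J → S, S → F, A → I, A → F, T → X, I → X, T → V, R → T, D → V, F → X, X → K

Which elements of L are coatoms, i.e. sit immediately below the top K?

The coatoms are exactly the elements covered by K: V, X.

V, X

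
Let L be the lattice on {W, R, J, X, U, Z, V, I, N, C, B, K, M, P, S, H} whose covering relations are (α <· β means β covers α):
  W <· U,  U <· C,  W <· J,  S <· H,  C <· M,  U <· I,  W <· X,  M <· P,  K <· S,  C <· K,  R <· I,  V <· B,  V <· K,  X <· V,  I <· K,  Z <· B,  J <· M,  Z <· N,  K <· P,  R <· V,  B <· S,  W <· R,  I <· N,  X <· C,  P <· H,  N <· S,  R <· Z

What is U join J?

Common upper bounds of {U, J}: H, M, P.
The least among these is M.

M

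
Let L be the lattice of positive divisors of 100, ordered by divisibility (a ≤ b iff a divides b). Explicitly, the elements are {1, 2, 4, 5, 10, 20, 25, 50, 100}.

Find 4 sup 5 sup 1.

20

In the divisibility order, the join is the least common multiple: lcm(4, 5, 1) = 20.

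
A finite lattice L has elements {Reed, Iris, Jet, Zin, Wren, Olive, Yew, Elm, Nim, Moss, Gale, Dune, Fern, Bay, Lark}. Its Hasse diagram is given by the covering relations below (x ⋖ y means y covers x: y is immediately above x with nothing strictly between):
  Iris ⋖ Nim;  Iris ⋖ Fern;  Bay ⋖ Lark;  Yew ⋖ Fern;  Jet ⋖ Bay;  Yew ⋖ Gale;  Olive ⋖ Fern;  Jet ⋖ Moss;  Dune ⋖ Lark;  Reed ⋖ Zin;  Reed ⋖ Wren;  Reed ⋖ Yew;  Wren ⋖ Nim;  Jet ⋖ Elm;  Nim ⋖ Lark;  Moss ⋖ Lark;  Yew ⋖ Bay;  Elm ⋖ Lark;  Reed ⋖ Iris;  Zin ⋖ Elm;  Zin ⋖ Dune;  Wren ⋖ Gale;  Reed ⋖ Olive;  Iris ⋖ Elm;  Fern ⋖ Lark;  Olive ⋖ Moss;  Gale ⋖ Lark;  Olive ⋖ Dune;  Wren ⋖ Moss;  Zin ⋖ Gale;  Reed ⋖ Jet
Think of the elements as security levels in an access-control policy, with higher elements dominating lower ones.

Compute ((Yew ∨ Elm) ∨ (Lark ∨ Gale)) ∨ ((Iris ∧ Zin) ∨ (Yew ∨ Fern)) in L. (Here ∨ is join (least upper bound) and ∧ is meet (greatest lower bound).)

Lark

Yew ∨ Elm = Lark
Lark ∨ Gale = Lark
Lark ∨ Lark = Lark
Iris ∧ Zin = Reed
Yew ∨ Fern = Fern
Reed ∨ Fern = Fern
Lark ∨ Fern = Lark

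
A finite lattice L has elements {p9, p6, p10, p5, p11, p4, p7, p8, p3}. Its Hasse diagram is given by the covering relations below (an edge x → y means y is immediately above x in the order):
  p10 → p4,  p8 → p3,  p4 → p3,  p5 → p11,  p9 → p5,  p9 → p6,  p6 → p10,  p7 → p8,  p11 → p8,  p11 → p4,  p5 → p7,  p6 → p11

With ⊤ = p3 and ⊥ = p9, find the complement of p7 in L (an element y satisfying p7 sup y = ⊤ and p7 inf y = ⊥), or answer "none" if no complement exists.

p10

Need y with p7 ∨ y = p3 and p7 ∧ y = p9.
Checking each element gives: p10.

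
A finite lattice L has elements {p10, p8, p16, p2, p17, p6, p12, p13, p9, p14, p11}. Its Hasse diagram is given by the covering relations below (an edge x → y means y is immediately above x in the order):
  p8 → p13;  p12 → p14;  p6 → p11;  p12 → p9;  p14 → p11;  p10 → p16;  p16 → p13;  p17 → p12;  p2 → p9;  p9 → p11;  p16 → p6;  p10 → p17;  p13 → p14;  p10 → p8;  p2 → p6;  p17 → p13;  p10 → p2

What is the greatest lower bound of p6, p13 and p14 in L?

Common lower bounds of {p6, p13, p14}: p10, p16.
The greatest among these is p16.

p16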